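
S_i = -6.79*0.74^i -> [-6.79, -5.02, -3.72, -2.75, -2.04]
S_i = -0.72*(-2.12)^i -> [-0.72, 1.53, -3.24, 6.86, -14.54]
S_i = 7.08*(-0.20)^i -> [7.08, -1.42, 0.28, -0.06, 0.01]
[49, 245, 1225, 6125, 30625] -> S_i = 49*5^i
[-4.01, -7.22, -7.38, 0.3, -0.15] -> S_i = Random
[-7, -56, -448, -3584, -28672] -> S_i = -7*8^i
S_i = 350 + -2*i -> [350, 348, 346, 344, 342]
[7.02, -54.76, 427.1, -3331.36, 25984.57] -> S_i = 7.02*(-7.80)^i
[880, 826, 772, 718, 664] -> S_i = 880 + -54*i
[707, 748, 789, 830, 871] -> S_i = 707 + 41*i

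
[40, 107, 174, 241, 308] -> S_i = 40 + 67*i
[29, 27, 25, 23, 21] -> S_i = 29 + -2*i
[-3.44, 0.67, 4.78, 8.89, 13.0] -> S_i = -3.44 + 4.11*i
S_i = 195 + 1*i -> [195, 196, 197, 198, 199]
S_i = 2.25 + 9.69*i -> [2.25, 11.94, 21.63, 31.32, 41.01]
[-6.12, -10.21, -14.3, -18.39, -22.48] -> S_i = -6.12 + -4.09*i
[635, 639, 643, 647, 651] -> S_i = 635 + 4*i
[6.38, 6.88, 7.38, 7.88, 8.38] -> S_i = 6.38 + 0.50*i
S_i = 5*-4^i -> [5, -20, 80, -320, 1280]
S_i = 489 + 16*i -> [489, 505, 521, 537, 553]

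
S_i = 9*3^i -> [9, 27, 81, 243, 729]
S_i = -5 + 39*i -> [-5, 34, 73, 112, 151]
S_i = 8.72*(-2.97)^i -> [8.72, -25.9, 76.92, -228.45, 678.49]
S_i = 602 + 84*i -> [602, 686, 770, 854, 938]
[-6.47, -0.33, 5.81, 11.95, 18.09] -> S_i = -6.47 + 6.14*i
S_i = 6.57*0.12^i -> [6.57, 0.79, 0.09, 0.01, 0.0]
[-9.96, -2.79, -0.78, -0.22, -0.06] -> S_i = -9.96*0.28^i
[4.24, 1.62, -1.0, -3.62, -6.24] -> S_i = 4.24 + -2.62*i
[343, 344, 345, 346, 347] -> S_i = 343 + 1*i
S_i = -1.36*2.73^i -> [-1.36, -3.71, -10.14, -27.67, -75.54]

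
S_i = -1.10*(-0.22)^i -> [-1.1, 0.24, -0.05, 0.01, -0.0]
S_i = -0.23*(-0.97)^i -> [-0.23, 0.22, -0.22, 0.21, -0.2]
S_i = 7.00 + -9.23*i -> [7.0, -2.23, -11.46, -20.69, -29.92]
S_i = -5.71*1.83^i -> [-5.71, -10.45, -19.12, -34.99, -64.04]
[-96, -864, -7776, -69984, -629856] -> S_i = -96*9^i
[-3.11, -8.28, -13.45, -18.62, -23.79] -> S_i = -3.11 + -5.17*i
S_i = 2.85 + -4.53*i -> [2.85, -1.68, -6.21, -10.74, -15.27]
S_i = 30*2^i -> [30, 60, 120, 240, 480]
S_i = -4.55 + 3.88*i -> [-4.55, -0.67, 3.21, 7.09, 10.97]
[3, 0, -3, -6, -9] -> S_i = 3 + -3*i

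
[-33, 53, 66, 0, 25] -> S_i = Random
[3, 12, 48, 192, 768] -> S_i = 3*4^i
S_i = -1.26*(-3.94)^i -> [-1.26, 4.96, -19.56, 77.07, -303.64]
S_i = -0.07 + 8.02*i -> [-0.07, 7.95, 15.97, 23.99, 32.01]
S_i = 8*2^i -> [8, 16, 32, 64, 128]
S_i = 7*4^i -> [7, 28, 112, 448, 1792]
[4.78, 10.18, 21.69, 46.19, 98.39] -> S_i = 4.78*2.13^i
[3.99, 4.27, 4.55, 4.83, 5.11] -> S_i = 3.99 + 0.28*i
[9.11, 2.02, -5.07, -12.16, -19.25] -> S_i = 9.11 + -7.09*i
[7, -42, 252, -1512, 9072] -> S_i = 7*-6^i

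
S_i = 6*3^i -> [6, 18, 54, 162, 486]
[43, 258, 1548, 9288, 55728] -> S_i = 43*6^i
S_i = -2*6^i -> [-2, -12, -72, -432, -2592]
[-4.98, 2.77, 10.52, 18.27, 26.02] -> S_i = -4.98 + 7.75*i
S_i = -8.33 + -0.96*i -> [-8.33, -9.29, -10.25, -11.21, -12.17]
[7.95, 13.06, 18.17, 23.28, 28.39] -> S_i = 7.95 + 5.11*i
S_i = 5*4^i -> [5, 20, 80, 320, 1280]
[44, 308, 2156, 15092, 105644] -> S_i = 44*7^i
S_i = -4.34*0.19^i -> [-4.34, -0.82, -0.16, -0.03, -0.01]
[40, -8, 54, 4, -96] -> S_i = Random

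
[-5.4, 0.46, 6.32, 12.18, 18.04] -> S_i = -5.40 + 5.86*i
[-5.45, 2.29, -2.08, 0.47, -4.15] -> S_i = Random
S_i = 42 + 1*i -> [42, 43, 44, 45, 46]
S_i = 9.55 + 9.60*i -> [9.55, 19.15, 28.75, 38.35, 47.95]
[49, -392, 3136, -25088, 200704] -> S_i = 49*-8^i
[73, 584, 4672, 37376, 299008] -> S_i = 73*8^i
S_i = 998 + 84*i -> [998, 1082, 1166, 1250, 1334]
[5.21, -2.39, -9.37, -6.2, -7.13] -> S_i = Random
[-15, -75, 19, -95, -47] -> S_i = Random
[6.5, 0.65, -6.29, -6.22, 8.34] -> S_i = Random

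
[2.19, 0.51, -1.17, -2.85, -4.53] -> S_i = 2.19 + -1.68*i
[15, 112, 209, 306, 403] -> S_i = 15 + 97*i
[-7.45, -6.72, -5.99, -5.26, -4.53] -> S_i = -7.45 + 0.73*i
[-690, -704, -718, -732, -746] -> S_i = -690 + -14*i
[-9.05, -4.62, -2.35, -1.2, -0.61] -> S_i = -9.05*0.51^i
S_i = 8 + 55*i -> [8, 63, 118, 173, 228]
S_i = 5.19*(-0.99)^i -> [5.19, -5.14, 5.09, -5.04, 4.99]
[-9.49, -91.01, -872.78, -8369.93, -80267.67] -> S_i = -9.49*9.59^i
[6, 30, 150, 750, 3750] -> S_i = 6*5^i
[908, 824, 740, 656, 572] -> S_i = 908 + -84*i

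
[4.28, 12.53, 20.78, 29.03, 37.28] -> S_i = 4.28 + 8.25*i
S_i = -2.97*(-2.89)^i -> [-2.97, 8.58, -24.81, 71.69, -207.18]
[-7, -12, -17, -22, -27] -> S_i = -7 + -5*i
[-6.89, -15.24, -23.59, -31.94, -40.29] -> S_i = -6.89 + -8.35*i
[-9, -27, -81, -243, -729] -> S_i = -9*3^i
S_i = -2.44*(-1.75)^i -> [-2.44, 4.27, -7.47, 13.08, -22.88]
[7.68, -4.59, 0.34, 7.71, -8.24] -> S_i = Random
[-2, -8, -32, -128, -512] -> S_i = -2*4^i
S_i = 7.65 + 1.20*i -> [7.65, 8.85, 10.05, 11.25, 12.45]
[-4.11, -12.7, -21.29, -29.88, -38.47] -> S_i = -4.11 + -8.59*i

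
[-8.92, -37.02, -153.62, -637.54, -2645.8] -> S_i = -8.92*4.15^i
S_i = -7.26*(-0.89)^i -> [-7.26, 6.46, -5.75, 5.12, -4.56]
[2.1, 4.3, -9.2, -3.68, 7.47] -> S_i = Random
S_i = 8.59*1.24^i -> [8.59, 10.65, 13.21, 16.38, 20.31]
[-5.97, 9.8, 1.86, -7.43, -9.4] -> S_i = Random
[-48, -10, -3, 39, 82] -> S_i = Random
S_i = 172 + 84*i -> [172, 256, 340, 424, 508]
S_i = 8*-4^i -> [8, -32, 128, -512, 2048]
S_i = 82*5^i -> [82, 410, 2050, 10250, 51250]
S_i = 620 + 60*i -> [620, 680, 740, 800, 860]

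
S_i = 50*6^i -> [50, 300, 1800, 10800, 64800]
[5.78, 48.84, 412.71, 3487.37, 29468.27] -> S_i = 5.78*8.45^i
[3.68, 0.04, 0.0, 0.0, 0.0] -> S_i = 3.68*0.01^i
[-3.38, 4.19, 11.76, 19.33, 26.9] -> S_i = -3.38 + 7.57*i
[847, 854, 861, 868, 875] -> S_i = 847 + 7*i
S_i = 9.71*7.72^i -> [9.71, 74.96, 578.7, 4467.57, 34489.62]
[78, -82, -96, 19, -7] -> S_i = Random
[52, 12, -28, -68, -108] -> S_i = 52 + -40*i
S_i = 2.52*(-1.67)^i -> [2.52, -4.21, 7.03, -11.74, 19.6]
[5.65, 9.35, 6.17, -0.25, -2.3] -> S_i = Random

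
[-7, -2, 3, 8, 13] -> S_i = -7 + 5*i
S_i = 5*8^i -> [5, 40, 320, 2560, 20480]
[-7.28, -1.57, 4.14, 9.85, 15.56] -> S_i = -7.28 + 5.71*i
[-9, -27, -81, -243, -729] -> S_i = -9*3^i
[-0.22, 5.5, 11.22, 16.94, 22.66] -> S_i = -0.22 + 5.72*i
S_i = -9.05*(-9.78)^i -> [-9.05, 88.51, -865.62, 8465.74, -82794.98]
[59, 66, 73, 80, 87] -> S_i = 59 + 7*i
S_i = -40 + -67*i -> [-40, -107, -174, -241, -308]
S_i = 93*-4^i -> [93, -372, 1488, -5952, 23808]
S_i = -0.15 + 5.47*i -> [-0.15, 5.32, 10.79, 16.26, 21.73]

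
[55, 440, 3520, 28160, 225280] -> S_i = 55*8^i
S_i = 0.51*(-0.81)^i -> [0.51, -0.41, 0.33, -0.27, 0.22]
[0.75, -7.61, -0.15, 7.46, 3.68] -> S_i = Random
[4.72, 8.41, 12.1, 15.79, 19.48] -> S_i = 4.72 + 3.69*i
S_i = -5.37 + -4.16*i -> [-5.37, -9.53, -13.69, -17.85, -22.01]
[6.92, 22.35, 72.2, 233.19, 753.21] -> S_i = 6.92*3.23^i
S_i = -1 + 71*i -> [-1, 70, 141, 212, 283]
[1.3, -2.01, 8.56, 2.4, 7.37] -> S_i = Random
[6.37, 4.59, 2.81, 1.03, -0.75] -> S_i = 6.37 + -1.78*i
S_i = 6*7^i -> [6, 42, 294, 2058, 14406]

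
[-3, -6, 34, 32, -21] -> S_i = Random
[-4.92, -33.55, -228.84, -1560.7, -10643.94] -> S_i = -4.92*6.82^i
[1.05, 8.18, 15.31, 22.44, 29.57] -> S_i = 1.05 + 7.13*i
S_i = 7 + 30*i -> [7, 37, 67, 97, 127]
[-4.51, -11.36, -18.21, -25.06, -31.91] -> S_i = -4.51 + -6.85*i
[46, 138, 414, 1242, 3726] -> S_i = 46*3^i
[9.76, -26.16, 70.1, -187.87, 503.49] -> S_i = 9.76*(-2.68)^i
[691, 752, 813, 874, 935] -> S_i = 691 + 61*i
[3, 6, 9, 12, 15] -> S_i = 3 + 3*i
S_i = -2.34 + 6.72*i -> [-2.34, 4.38, 11.1, 17.82, 24.54]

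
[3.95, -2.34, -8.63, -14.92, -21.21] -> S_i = 3.95 + -6.29*i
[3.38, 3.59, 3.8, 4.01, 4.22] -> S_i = 3.38 + 0.21*i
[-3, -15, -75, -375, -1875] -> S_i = -3*5^i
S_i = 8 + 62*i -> [8, 70, 132, 194, 256]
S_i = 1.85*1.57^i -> [1.85, 2.9, 4.56, 7.16, 11.24]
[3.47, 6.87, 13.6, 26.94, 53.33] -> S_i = 3.47*1.98^i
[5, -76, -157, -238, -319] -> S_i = 5 + -81*i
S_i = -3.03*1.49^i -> [-3.03, -4.51, -6.73, -10.02, -14.93]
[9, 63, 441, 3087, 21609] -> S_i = 9*7^i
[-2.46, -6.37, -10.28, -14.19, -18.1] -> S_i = -2.46 + -3.91*i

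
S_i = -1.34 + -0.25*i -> [-1.34, -1.59, -1.84, -2.09, -2.34]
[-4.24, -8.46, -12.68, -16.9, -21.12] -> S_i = -4.24 + -4.22*i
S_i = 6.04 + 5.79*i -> [6.04, 11.83, 17.62, 23.41, 29.2]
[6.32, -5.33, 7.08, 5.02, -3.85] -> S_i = Random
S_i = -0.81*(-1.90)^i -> [-0.81, 1.54, -2.92, 5.56, -10.56]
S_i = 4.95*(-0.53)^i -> [4.95, -2.62, 1.39, -0.74, 0.39]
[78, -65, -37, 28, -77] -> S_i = Random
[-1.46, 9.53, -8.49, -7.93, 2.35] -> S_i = Random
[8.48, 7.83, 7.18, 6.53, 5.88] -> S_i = 8.48 + -0.65*i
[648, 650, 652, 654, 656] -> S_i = 648 + 2*i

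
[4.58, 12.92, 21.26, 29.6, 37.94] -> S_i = 4.58 + 8.34*i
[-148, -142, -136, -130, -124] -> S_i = -148 + 6*i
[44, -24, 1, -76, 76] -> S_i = Random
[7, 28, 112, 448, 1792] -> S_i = 7*4^i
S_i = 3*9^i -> [3, 27, 243, 2187, 19683]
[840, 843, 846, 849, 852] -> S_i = 840 + 3*i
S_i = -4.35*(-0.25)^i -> [-4.35, 1.09, -0.27, 0.07, -0.02]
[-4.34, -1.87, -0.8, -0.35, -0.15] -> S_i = -4.34*0.43^i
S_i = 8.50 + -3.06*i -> [8.5, 5.44, 2.38, -0.68, -3.74]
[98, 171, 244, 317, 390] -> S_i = 98 + 73*i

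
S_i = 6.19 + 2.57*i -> [6.19, 8.76, 11.33, 13.9, 16.47]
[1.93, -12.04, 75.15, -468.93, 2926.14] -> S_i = 1.93*(-6.24)^i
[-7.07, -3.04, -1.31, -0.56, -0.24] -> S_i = -7.07*0.43^i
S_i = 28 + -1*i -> [28, 27, 26, 25, 24]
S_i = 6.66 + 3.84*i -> [6.66, 10.5, 14.34, 18.18, 22.02]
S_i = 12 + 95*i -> [12, 107, 202, 297, 392]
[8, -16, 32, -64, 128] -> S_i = 8*-2^i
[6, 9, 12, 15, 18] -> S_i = 6 + 3*i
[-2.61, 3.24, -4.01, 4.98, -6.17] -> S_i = -2.61*(-1.24)^i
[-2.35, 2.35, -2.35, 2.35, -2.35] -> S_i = -2.35*(-1.00)^i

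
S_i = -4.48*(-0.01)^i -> [-4.48, 0.04, -0.0, 0.0, -0.0]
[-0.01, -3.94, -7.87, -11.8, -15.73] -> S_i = -0.01 + -3.93*i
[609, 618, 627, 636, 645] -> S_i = 609 + 9*i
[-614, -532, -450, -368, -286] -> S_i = -614 + 82*i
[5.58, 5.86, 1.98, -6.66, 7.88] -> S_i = Random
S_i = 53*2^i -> [53, 106, 212, 424, 848]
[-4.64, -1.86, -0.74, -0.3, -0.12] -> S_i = -4.64*0.40^i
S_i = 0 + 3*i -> [0, 3, 6, 9, 12]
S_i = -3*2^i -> [-3, -6, -12, -24, -48]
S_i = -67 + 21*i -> [-67, -46, -25, -4, 17]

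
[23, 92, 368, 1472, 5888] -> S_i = 23*4^i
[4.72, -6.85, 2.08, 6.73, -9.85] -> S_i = Random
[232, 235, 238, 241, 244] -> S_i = 232 + 3*i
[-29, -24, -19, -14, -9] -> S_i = -29 + 5*i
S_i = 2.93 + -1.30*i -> [2.93, 1.63, 0.33, -0.97, -2.27]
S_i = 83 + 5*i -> [83, 88, 93, 98, 103]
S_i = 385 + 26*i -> [385, 411, 437, 463, 489]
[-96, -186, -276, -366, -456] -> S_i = -96 + -90*i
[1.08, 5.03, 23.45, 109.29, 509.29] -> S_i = 1.08*4.66^i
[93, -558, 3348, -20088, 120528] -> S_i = 93*-6^i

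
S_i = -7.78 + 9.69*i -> [-7.78, 1.91, 11.6, 21.29, 30.98]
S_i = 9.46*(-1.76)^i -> [9.46, -16.65, 29.3, -51.57, 90.77]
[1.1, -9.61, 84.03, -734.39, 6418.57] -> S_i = 1.10*(-8.74)^i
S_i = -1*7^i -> [-1, -7, -49, -343, -2401]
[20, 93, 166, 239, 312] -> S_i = 20 + 73*i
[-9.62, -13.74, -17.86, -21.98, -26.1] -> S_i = -9.62 + -4.12*i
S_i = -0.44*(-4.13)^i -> [-0.44, 1.82, -7.51, 31.0, -128.01]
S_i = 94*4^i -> [94, 376, 1504, 6016, 24064]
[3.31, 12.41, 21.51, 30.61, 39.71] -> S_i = 3.31 + 9.10*i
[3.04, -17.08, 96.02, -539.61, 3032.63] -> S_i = 3.04*(-5.62)^i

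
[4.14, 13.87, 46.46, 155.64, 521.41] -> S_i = 4.14*3.35^i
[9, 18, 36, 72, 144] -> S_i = 9*2^i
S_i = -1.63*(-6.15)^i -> [-1.63, 10.02, -61.65, 379.15, -2331.78]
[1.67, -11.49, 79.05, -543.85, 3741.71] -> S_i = 1.67*(-6.88)^i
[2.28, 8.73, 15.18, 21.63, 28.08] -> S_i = 2.28 + 6.45*i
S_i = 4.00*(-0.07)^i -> [4.0, -0.28, 0.02, -0.0, 0.0]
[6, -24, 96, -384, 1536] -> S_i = 6*-4^i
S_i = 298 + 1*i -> [298, 299, 300, 301, 302]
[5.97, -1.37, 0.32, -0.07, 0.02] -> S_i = 5.97*(-0.23)^i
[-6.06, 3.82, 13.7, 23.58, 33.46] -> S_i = -6.06 + 9.88*i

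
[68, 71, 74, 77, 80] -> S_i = 68 + 3*i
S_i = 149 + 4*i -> [149, 153, 157, 161, 165]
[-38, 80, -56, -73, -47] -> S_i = Random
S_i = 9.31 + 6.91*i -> [9.31, 16.22, 23.13, 30.04, 36.95]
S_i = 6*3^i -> [6, 18, 54, 162, 486]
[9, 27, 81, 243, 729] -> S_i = 9*3^i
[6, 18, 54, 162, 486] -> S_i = 6*3^i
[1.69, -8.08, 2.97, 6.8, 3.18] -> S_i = Random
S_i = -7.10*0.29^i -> [-7.1, -2.06, -0.6, -0.17, -0.05]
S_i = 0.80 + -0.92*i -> [0.8, -0.12, -1.04, -1.96, -2.88]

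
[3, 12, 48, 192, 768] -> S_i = 3*4^i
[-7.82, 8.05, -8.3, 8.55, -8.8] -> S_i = -7.82*(-1.03)^i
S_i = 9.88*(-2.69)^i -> [9.88, -26.58, 71.49, -192.32, 517.33]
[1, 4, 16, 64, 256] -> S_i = 1*4^i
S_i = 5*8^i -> [5, 40, 320, 2560, 20480]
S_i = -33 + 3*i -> [-33, -30, -27, -24, -21]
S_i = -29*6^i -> [-29, -174, -1044, -6264, -37584]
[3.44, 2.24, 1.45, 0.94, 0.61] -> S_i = 3.44*0.65^i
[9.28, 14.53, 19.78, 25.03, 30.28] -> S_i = 9.28 + 5.25*i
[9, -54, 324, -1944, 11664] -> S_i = 9*-6^i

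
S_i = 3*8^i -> [3, 24, 192, 1536, 12288]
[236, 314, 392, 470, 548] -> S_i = 236 + 78*i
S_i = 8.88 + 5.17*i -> [8.88, 14.05, 19.22, 24.39, 29.56]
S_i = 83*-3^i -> [83, -249, 747, -2241, 6723]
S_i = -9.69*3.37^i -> [-9.69, -32.66, -110.05, -370.86, -1249.81]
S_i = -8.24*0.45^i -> [-8.24, -3.71, -1.67, -0.75, -0.34]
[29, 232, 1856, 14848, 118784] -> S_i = 29*8^i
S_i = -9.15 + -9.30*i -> [-9.15, -18.45, -27.75, -37.05, -46.35]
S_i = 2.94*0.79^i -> [2.94, 2.32, 1.83, 1.45, 1.15]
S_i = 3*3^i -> [3, 9, 27, 81, 243]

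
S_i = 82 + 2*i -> [82, 84, 86, 88, 90]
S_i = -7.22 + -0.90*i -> [-7.22, -8.12, -9.02, -9.92, -10.82]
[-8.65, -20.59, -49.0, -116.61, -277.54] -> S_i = -8.65*2.38^i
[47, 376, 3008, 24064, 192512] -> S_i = 47*8^i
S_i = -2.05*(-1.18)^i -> [-2.05, 2.42, -2.85, 3.37, -3.97]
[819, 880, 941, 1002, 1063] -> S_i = 819 + 61*i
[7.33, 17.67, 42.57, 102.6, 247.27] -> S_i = 7.33*2.41^i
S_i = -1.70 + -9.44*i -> [-1.7, -11.14, -20.58, -30.02, -39.46]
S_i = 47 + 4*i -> [47, 51, 55, 59, 63]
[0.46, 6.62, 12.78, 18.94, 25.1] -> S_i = 0.46 + 6.16*i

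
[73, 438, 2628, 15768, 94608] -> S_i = 73*6^i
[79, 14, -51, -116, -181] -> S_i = 79 + -65*i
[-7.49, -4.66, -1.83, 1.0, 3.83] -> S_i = -7.49 + 2.83*i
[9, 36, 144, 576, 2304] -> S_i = 9*4^i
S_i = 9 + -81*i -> [9, -72, -153, -234, -315]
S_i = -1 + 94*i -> [-1, 93, 187, 281, 375]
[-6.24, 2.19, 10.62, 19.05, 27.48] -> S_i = -6.24 + 8.43*i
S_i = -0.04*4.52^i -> [-0.04, -0.18, -0.82, -3.69, -16.7]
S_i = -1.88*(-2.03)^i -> [-1.88, 3.82, -7.75, 15.73, -31.93]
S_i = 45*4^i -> [45, 180, 720, 2880, 11520]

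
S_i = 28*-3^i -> [28, -84, 252, -756, 2268]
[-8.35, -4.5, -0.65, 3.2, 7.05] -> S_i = -8.35 + 3.85*i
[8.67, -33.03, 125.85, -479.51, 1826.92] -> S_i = 8.67*(-3.81)^i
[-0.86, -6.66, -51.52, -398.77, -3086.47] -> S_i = -0.86*7.74^i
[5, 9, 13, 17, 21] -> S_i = 5 + 4*i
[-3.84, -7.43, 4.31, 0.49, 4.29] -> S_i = Random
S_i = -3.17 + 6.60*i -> [-3.17, 3.43, 10.03, 16.63, 23.23]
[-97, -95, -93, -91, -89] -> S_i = -97 + 2*i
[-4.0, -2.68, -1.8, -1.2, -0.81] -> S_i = -4.00*0.67^i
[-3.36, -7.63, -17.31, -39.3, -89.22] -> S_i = -3.36*2.27^i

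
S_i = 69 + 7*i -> [69, 76, 83, 90, 97]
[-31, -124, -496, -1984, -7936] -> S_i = -31*4^i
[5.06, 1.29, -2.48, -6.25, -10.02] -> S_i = 5.06 + -3.77*i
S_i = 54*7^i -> [54, 378, 2646, 18522, 129654]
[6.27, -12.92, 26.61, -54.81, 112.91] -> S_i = 6.27*(-2.06)^i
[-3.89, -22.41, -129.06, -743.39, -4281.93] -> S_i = -3.89*5.76^i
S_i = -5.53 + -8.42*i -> [-5.53, -13.95, -22.37, -30.79, -39.21]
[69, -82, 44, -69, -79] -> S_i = Random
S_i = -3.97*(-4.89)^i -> [-3.97, 19.41, -94.93, 464.21, -2270.0]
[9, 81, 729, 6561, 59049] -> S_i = 9*9^i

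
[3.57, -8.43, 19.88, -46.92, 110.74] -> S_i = 3.57*(-2.36)^i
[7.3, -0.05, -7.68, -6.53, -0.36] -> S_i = Random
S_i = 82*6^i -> [82, 492, 2952, 17712, 106272]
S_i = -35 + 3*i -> [-35, -32, -29, -26, -23]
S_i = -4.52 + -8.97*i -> [-4.52, -13.49, -22.46, -31.43, -40.4]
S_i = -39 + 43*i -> [-39, 4, 47, 90, 133]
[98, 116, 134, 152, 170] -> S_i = 98 + 18*i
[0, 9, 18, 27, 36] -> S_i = 0 + 9*i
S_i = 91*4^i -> [91, 364, 1456, 5824, 23296]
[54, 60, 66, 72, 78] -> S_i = 54 + 6*i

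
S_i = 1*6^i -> [1, 6, 36, 216, 1296]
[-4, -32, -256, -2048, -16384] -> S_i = -4*8^i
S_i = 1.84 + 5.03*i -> [1.84, 6.87, 11.9, 16.93, 21.96]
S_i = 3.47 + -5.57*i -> [3.47, -2.1, -7.67, -13.24, -18.81]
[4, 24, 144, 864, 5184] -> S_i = 4*6^i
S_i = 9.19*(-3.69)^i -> [9.19, -33.91, 125.13, -461.74, 1703.81]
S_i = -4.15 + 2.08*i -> [-4.15, -2.07, 0.01, 2.09, 4.17]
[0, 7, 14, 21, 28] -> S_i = 0 + 7*i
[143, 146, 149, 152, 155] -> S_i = 143 + 3*i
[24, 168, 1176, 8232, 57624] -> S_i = 24*7^i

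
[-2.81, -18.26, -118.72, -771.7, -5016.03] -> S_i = -2.81*6.50^i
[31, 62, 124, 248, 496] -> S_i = 31*2^i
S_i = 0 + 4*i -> [0, 4, 8, 12, 16]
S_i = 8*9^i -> [8, 72, 648, 5832, 52488]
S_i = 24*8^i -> [24, 192, 1536, 12288, 98304]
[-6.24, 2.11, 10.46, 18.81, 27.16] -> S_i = -6.24 + 8.35*i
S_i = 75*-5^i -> [75, -375, 1875, -9375, 46875]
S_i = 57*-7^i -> [57, -399, 2793, -19551, 136857]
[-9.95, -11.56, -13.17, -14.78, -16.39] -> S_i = -9.95 + -1.61*i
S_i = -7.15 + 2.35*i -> [-7.15, -4.8, -2.45, -0.1, 2.25]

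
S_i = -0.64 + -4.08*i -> [-0.64, -4.72, -8.8, -12.88, -16.96]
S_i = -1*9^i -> [-1, -9, -81, -729, -6561]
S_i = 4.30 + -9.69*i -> [4.3, -5.39, -15.08, -24.77, -34.46]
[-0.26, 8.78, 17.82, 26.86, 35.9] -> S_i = -0.26 + 9.04*i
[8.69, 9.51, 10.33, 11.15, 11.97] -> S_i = 8.69 + 0.82*i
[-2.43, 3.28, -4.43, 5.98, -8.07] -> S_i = -2.43*(-1.35)^i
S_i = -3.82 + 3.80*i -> [-3.82, -0.02, 3.78, 7.58, 11.38]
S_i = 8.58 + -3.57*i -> [8.58, 5.01, 1.44, -2.13, -5.7]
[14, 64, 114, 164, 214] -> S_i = 14 + 50*i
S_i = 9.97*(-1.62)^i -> [9.97, -16.15, 26.17, -42.39, 68.67]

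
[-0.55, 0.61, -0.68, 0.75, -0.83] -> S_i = -0.55*(-1.11)^i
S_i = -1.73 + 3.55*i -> [-1.73, 1.82, 5.37, 8.92, 12.47]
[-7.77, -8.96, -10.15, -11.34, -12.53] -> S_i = -7.77 + -1.19*i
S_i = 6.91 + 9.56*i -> [6.91, 16.47, 26.03, 35.59, 45.15]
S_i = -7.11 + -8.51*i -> [-7.11, -15.62, -24.13, -32.64, -41.15]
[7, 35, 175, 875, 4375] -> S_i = 7*5^i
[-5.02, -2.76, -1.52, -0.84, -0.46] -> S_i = -5.02*0.55^i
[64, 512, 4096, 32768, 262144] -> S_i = 64*8^i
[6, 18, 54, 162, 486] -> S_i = 6*3^i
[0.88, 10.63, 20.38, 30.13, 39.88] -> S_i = 0.88 + 9.75*i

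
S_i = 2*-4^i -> [2, -8, 32, -128, 512]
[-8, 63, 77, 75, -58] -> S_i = Random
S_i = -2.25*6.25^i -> [-2.25, -14.06, -87.89, -549.32, -3433.23]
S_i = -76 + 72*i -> [-76, -4, 68, 140, 212]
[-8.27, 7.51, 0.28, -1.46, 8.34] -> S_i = Random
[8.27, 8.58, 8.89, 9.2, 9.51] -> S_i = 8.27 + 0.31*i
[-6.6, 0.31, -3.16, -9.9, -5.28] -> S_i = Random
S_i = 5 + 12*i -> [5, 17, 29, 41, 53]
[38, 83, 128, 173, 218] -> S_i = 38 + 45*i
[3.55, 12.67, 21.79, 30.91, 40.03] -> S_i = 3.55 + 9.12*i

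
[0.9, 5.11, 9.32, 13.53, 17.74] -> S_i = 0.90 + 4.21*i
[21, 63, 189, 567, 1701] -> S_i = 21*3^i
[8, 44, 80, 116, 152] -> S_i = 8 + 36*i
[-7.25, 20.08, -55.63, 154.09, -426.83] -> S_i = -7.25*(-2.77)^i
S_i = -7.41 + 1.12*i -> [-7.41, -6.29, -5.17, -4.05, -2.93]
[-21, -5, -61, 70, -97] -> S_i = Random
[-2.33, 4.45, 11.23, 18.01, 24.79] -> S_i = -2.33 + 6.78*i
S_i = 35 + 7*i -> [35, 42, 49, 56, 63]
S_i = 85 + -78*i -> [85, 7, -71, -149, -227]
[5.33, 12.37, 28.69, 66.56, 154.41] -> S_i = 5.33*2.32^i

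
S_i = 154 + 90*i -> [154, 244, 334, 424, 514]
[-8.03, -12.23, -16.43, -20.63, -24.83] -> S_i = -8.03 + -4.20*i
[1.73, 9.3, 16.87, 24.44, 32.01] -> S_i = 1.73 + 7.57*i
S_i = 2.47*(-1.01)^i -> [2.47, -2.49, 2.52, -2.54, 2.57]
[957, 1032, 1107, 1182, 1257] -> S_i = 957 + 75*i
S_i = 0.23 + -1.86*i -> [0.23, -1.63, -3.49, -5.35, -7.21]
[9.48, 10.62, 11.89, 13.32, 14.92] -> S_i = 9.48*1.12^i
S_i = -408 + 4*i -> [-408, -404, -400, -396, -392]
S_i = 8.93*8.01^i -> [8.93, 71.53, 572.95, 4589.33, 36760.51]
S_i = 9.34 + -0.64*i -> [9.34, 8.7, 8.06, 7.42, 6.78]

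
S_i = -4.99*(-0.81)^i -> [-4.99, 4.04, -3.27, 2.65, -2.15]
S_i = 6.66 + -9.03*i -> [6.66, -2.37, -11.4, -20.43, -29.46]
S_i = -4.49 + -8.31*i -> [-4.49, -12.8, -21.11, -29.42, -37.73]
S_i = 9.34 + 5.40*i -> [9.34, 14.74, 20.14, 25.54, 30.94]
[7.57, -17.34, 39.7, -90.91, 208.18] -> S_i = 7.57*(-2.29)^i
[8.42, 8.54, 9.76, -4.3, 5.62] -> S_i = Random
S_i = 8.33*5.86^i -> [8.33, 48.81, 286.05, 1676.25, 9822.8]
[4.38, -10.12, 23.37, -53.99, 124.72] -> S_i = 4.38*(-2.31)^i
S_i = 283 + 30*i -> [283, 313, 343, 373, 403]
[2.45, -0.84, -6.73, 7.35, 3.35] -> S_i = Random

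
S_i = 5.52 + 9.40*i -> [5.52, 14.92, 24.32, 33.72, 43.12]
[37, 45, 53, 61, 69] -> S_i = 37 + 8*i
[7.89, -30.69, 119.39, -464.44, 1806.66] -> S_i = 7.89*(-3.89)^i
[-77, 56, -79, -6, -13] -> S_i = Random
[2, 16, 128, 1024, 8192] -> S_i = 2*8^i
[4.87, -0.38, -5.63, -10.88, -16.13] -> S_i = 4.87 + -5.25*i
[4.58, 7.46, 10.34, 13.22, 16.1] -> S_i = 4.58 + 2.88*i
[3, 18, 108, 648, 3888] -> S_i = 3*6^i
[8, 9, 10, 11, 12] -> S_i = 8 + 1*i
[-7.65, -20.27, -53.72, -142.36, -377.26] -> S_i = -7.65*2.65^i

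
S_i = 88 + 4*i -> [88, 92, 96, 100, 104]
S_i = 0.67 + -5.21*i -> [0.67, -4.54, -9.75, -14.96, -20.17]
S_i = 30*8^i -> [30, 240, 1920, 15360, 122880]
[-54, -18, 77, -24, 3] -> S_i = Random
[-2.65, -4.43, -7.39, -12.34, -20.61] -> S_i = -2.65*1.67^i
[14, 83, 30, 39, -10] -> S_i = Random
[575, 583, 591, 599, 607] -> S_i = 575 + 8*i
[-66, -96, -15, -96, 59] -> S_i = Random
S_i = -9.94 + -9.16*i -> [-9.94, -19.1, -28.26, -37.42, -46.58]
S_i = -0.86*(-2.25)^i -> [-0.86, 1.94, -4.35, 9.8, -22.04]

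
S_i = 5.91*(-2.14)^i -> [5.91, -12.65, 27.07, -57.92, 123.95]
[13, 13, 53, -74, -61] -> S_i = Random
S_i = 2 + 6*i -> [2, 8, 14, 20, 26]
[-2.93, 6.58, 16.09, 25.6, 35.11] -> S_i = -2.93 + 9.51*i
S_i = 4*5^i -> [4, 20, 100, 500, 2500]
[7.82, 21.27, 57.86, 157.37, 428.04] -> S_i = 7.82*2.72^i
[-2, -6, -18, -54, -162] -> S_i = -2*3^i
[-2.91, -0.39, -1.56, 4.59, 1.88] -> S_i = Random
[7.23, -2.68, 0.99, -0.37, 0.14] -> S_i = 7.23*(-0.37)^i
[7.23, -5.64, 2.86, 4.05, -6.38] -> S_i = Random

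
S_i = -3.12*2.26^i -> [-3.12, -7.05, -15.94, -36.01, -81.39]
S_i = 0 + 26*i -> [0, 26, 52, 78, 104]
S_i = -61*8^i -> [-61, -488, -3904, -31232, -249856]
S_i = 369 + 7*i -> [369, 376, 383, 390, 397]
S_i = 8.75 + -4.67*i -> [8.75, 4.08, -0.59, -5.26, -9.93]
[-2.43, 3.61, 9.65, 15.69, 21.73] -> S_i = -2.43 + 6.04*i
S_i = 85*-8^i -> [85, -680, 5440, -43520, 348160]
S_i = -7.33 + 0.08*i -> [-7.33, -7.25, -7.17, -7.09, -7.01]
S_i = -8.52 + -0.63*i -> [-8.52, -9.15, -9.78, -10.41, -11.04]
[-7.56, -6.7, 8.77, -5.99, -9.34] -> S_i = Random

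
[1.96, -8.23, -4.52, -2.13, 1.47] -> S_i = Random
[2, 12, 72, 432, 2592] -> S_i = 2*6^i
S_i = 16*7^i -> [16, 112, 784, 5488, 38416]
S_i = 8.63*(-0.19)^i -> [8.63, -1.64, 0.31, -0.06, 0.01]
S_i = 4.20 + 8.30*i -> [4.2, 12.5, 20.8, 29.1, 37.4]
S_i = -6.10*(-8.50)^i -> [-6.1, 51.85, -440.72, 3746.16, -31842.38]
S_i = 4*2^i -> [4, 8, 16, 32, 64]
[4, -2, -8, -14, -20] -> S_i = 4 + -6*i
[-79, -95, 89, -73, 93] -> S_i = Random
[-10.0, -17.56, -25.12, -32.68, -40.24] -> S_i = -10.00 + -7.56*i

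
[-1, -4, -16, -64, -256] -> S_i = -1*4^i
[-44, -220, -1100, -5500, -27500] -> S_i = -44*5^i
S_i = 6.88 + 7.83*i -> [6.88, 14.71, 22.54, 30.37, 38.2]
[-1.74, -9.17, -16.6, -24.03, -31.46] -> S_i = -1.74 + -7.43*i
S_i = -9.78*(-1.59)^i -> [-9.78, 15.55, -24.72, 39.31, -62.51]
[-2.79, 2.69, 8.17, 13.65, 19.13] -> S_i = -2.79 + 5.48*i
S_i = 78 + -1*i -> [78, 77, 76, 75, 74]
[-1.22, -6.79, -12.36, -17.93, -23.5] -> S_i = -1.22 + -5.57*i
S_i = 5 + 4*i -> [5, 9, 13, 17, 21]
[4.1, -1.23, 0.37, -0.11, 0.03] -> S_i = 4.10*(-0.30)^i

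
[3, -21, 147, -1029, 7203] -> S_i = 3*-7^i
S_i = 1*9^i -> [1, 9, 81, 729, 6561]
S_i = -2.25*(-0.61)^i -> [-2.25, 1.37, -0.84, 0.51, -0.31]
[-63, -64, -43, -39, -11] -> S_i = Random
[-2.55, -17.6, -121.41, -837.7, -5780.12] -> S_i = -2.55*6.90^i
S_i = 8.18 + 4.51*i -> [8.18, 12.69, 17.2, 21.71, 26.22]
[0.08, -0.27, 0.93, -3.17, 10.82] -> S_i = 0.08*(-3.41)^i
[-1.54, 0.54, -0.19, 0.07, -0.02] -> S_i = -1.54*(-0.35)^i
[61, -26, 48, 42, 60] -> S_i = Random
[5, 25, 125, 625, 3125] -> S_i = 5*5^i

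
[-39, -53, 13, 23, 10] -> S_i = Random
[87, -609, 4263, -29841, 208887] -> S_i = 87*-7^i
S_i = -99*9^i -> [-99, -891, -8019, -72171, -649539]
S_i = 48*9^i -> [48, 432, 3888, 34992, 314928]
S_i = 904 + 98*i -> [904, 1002, 1100, 1198, 1296]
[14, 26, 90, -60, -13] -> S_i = Random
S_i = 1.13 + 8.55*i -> [1.13, 9.68, 18.23, 26.78, 35.33]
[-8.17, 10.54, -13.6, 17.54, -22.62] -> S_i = -8.17*(-1.29)^i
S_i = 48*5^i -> [48, 240, 1200, 6000, 30000]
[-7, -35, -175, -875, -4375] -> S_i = -7*5^i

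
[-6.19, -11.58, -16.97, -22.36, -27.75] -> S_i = -6.19 + -5.39*i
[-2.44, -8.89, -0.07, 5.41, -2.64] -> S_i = Random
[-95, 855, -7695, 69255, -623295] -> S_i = -95*-9^i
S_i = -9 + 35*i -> [-9, 26, 61, 96, 131]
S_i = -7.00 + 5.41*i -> [-7.0, -1.59, 3.82, 9.23, 14.64]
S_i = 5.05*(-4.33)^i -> [5.05, -21.87, 94.68, -409.97, 1775.18]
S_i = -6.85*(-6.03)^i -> [-6.85, 41.31, -249.07, 1501.91, -9056.49]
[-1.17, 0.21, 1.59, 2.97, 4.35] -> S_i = -1.17 + 1.38*i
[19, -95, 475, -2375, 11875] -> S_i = 19*-5^i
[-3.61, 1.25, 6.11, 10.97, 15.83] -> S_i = -3.61 + 4.86*i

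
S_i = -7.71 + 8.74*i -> [-7.71, 1.03, 9.77, 18.51, 27.25]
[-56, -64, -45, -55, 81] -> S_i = Random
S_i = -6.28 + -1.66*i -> [-6.28, -7.94, -9.6, -11.26, -12.92]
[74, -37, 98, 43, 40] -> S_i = Random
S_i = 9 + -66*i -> [9, -57, -123, -189, -255]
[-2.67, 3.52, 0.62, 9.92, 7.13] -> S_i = Random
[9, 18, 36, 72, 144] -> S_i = 9*2^i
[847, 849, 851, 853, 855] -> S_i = 847 + 2*i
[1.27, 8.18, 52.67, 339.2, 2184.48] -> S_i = 1.27*6.44^i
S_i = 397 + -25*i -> [397, 372, 347, 322, 297]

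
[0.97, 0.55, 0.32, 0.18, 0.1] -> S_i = 0.97*0.57^i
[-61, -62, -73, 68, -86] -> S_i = Random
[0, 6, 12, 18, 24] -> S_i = 0 + 6*i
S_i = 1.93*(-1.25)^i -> [1.93, -2.41, 3.02, -3.77, 4.71]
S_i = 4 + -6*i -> [4, -2, -8, -14, -20]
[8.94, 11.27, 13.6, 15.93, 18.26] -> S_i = 8.94 + 2.33*i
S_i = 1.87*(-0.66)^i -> [1.87, -1.23, 0.81, -0.54, 0.35]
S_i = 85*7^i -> [85, 595, 4165, 29155, 204085]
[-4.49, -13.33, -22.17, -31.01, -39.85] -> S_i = -4.49 + -8.84*i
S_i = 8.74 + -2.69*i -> [8.74, 6.05, 3.36, 0.67, -2.02]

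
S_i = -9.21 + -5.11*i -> [-9.21, -14.32, -19.43, -24.54, -29.65]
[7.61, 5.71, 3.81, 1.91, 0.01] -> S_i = 7.61 + -1.90*i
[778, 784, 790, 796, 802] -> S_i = 778 + 6*i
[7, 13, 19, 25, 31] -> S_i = 7 + 6*i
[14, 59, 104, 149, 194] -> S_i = 14 + 45*i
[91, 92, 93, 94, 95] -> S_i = 91 + 1*i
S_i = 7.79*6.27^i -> [7.79, 48.84, 306.25, 1920.17, 12039.48]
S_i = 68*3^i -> [68, 204, 612, 1836, 5508]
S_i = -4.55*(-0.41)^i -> [-4.55, 1.87, -0.76, 0.31, -0.13]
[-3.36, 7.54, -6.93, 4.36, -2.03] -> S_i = Random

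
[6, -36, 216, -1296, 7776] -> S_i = 6*-6^i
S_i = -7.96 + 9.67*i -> [-7.96, 1.71, 11.38, 21.05, 30.72]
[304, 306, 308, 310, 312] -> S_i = 304 + 2*i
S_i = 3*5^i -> [3, 15, 75, 375, 1875]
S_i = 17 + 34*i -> [17, 51, 85, 119, 153]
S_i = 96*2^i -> [96, 192, 384, 768, 1536]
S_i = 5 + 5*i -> [5, 10, 15, 20, 25]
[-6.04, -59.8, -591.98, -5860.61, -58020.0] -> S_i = -6.04*9.90^i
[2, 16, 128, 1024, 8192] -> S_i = 2*8^i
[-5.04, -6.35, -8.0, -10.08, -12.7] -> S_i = -5.04*1.26^i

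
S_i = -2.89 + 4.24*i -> [-2.89, 1.35, 5.59, 9.83, 14.07]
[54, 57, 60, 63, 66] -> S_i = 54 + 3*i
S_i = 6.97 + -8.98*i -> [6.97, -2.01, -10.99, -19.97, -28.95]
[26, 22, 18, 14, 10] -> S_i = 26 + -4*i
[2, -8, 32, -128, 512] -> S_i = 2*-4^i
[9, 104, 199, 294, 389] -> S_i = 9 + 95*i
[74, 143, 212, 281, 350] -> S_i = 74 + 69*i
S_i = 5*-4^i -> [5, -20, 80, -320, 1280]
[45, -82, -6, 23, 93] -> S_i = Random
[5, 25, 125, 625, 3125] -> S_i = 5*5^i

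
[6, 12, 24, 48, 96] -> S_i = 6*2^i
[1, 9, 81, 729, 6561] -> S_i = 1*9^i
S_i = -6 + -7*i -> [-6, -13, -20, -27, -34]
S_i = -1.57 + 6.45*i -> [-1.57, 4.88, 11.33, 17.78, 24.23]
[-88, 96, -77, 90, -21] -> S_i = Random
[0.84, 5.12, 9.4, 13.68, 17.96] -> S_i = 0.84 + 4.28*i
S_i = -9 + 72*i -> [-9, 63, 135, 207, 279]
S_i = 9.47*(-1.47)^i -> [9.47, -13.92, 20.46, -30.08, 44.22]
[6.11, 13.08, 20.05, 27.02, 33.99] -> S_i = 6.11 + 6.97*i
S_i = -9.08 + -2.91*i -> [-9.08, -11.99, -14.9, -17.81, -20.72]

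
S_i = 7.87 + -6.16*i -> [7.87, 1.71, -4.45, -10.61, -16.77]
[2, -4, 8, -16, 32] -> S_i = 2*-2^i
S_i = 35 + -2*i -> [35, 33, 31, 29, 27]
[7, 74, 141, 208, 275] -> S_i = 7 + 67*i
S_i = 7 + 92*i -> [7, 99, 191, 283, 375]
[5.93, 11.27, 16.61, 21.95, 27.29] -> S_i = 5.93 + 5.34*i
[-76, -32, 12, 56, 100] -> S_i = -76 + 44*i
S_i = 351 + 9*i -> [351, 360, 369, 378, 387]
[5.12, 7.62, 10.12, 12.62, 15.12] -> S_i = 5.12 + 2.50*i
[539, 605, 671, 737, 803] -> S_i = 539 + 66*i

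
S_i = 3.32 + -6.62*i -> [3.32, -3.3, -9.92, -16.54, -23.16]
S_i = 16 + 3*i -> [16, 19, 22, 25, 28]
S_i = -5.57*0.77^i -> [-5.57, -4.29, -3.3, -2.54, -1.96]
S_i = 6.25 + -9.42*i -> [6.25, -3.17, -12.59, -22.01, -31.43]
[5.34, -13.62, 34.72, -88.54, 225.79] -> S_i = 5.34*(-2.55)^i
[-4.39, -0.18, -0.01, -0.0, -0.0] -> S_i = -4.39*0.04^i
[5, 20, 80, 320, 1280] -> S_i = 5*4^i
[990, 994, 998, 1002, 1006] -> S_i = 990 + 4*i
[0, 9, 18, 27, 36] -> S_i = 0 + 9*i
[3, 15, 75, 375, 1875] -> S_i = 3*5^i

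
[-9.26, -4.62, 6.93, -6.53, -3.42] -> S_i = Random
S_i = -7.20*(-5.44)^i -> [-7.2, 39.17, -213.07, 1159.12, -6305.62]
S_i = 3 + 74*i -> [3, 77, 151, 225, 299]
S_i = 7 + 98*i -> [7, 105, 203, 301, 399]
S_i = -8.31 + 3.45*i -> [-8.31, -4.86, -1.41, 2.04, 5.49]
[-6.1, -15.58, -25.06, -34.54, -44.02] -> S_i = -6.10 + -9.48*i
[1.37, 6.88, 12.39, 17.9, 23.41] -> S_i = 1.37 + 5.51*i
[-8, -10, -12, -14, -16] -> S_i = -8 + -2*i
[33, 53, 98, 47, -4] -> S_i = Random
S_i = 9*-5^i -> [9, -45, 225, -1125, 5625]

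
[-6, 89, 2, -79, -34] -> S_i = Random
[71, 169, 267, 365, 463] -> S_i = 71 + 98*i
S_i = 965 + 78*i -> [965, 1043, 1121, 1199, 1277]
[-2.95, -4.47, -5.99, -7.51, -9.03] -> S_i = -2.95 + -1.52*i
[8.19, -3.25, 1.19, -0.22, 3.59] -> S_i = Random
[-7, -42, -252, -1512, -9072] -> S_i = -7*6^i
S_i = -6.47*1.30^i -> [-6.47, -8.41, -10.93, -14.21, -18.48]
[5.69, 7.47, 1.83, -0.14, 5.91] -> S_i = Random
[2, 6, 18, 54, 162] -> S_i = 2*3^i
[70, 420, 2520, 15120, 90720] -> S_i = 70*6^i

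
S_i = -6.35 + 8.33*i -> [-6.35, 1.98, 10.31, 18.64, 26.97]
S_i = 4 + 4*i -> [4, 8, 12, 16, 20]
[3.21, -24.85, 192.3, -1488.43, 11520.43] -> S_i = 3.21*(-7.74)^i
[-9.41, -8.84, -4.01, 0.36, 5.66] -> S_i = Random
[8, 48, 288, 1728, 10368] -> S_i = 8*6^i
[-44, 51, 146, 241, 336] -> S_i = -44 + 95*i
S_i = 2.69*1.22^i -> [2.69, 3.28, 4.0, 4.88, 5.96]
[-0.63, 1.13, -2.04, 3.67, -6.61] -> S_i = -0.63*(-1.80)^i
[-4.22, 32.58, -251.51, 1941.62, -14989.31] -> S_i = -4.22*(-7.72)^i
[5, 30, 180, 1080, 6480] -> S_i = 5*6^i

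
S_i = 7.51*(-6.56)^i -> [7.51, -49.27, 323.18, -2120.08, 13907.7]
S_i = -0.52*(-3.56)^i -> [-0.52, 1.85, -6.59, 23.46, -83.52]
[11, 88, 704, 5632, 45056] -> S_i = 11*8^i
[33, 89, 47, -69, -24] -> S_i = Random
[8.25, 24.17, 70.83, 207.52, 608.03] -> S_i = 8.25*2.93^i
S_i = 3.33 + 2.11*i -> [3.33, 5.44, 7.55, 9.66, 11.77]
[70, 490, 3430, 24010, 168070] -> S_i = 70*7^i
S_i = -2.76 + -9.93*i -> [-2.76, -12.69, -22.62, -32.55, -42.48]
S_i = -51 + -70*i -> [-51, -121, -191, -261, -331]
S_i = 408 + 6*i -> [408, 414, 420, 426, 432]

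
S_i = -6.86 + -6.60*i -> [-6.86, -13.46, -20.06, -26.66, -33.26]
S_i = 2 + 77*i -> [2, 79, 156, 233, 310]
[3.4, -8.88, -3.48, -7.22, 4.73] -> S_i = Random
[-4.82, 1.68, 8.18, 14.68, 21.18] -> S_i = -4.82 + 6.50*i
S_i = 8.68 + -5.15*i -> [8.68, 3.53, -1.62, -6.77, -11.92]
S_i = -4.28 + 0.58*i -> [-4.28, -3.7, -3.12, -2.54, -1.96]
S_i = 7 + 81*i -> [7, 88, 169, 250, 331]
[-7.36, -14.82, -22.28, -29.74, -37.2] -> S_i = -7.36 + -7.46*i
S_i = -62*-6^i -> [-62, 372, -2232, 13392, -80352]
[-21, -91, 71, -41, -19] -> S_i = Random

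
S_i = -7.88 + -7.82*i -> [-7.88, -15.7, -23.52, -31.34, -39.16]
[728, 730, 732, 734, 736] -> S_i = 728 + 2*i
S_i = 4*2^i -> [4, 8, 16, 32, 64]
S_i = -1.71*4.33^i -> [-1.71, -7.4, -32.06, -138.82, -601.1]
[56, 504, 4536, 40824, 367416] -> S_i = 56*9^i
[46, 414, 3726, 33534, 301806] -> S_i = 46*9^i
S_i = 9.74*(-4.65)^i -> [9.74, -45.29, 210.6, -979.3, 4553.77]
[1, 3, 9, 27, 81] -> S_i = 1*3^i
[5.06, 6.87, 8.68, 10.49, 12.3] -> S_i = 5.06 + 1.81*i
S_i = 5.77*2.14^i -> [5.77, 12.35, 26.42, 56.55, 121.01]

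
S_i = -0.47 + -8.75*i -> [-0.47, -9.22, -17.97, -26.72, -35.47]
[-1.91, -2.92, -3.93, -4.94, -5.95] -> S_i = -1.91 + -1.01*i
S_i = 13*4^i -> [13, 52, 208, 832, 3328]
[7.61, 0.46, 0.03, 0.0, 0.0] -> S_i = 7.61*0.06^i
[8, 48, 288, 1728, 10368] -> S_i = 8*6^i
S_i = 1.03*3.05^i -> [1.03, 3.14, 9.58, 29.22, 89.13]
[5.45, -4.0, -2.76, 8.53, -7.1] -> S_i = Random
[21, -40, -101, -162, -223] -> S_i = 21 + -61*i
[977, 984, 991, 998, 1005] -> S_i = 977 + 7*i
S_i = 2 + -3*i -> [2, -1, -4, -7, -10]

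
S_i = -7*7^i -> [-7, -49, -343, -2401, -16807]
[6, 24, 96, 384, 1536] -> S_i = 6*4^i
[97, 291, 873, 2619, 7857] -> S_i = 97*3^i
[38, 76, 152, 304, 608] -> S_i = 38*2^i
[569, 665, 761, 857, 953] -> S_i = 569 + 96*i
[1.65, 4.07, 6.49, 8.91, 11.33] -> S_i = 1.65 + 2.42*i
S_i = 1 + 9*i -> [1, 10, 19, 28, 37]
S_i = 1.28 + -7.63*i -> [1.28, -6.35, -13.98, -21.61, -29.24]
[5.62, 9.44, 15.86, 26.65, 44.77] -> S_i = 5.62*1.68^i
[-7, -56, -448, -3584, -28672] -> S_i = -7*8^i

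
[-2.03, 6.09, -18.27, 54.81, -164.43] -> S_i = -2.03*(-3.00)^i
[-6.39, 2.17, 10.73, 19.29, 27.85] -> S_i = -6.39 + 8.56*i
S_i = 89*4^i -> [89, 356, 1424, 5696, 22784]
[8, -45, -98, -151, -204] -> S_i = 8 + -53*i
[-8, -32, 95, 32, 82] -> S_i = Random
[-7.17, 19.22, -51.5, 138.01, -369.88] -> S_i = -7.17*(-2.68)^i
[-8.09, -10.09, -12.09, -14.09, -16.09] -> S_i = -8.09 + -2.00*i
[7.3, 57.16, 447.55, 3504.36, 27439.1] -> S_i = 7.30*7.83^i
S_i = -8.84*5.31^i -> [-8.84, -46.94, -249.25, -1323.54, -7027.98]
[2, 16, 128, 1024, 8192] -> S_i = 2*8^i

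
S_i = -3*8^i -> [-3, -24, -192, -1536, -12288]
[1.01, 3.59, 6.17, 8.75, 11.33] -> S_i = 1.01 + 2.58*i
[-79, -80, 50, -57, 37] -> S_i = Random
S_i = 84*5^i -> [84, 420, 2100, 10500, 52500]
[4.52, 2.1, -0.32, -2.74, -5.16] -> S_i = 4.52 + -2.42*i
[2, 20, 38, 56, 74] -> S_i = 2 + 18*i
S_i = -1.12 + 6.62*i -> [-1.12, 5.5, 12.12, 18.74, 25.36]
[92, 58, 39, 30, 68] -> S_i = Random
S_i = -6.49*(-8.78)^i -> [-6.49, 56.98, -500.3, 4392.67, -38567.61]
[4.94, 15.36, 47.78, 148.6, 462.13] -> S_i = 4.94*3.11^i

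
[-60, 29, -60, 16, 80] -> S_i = Random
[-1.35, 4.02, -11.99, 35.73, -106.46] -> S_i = -1.35*(-2.98)^i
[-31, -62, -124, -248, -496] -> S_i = -31*2^i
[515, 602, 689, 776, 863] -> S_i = 515 + 87*i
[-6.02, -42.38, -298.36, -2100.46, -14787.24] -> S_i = -6.02*7.04^i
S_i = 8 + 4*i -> [8, 12, 16, 20, 24]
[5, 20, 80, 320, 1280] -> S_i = 5*4^i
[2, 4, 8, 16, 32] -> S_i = 2*2^i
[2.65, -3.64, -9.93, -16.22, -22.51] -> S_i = 2.65 + -6.29*i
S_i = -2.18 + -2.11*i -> [-2.18, -4.29, -6.4, -8.51, -10.62]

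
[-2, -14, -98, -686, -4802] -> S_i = -2*7^i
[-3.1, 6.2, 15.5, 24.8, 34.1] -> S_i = -3.10 + 9.30*i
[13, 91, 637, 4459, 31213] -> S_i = 13*7^i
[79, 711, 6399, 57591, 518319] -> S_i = 79*9^i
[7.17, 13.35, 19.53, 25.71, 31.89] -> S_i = 7.17 + 6.18*i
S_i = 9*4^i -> [9, 36, 144, 576, 2304]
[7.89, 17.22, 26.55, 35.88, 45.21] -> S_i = 7.89 + 9.33*i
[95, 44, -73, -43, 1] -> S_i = Random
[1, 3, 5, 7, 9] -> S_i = 1 + 2*i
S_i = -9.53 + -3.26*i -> [-9.53, -12.79, -16.05, -19.31, -22.57]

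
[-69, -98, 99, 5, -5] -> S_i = Random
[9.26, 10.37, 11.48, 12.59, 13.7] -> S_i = 9.26 + 1.11*i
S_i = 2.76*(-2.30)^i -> [2.76, -6.35, 14.6, -33.58, 77.24]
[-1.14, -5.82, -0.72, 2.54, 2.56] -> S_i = Random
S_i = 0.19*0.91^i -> [0.19, 0.17, 0.16, 0.14, 0.13]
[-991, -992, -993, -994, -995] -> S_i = -991 + -1*i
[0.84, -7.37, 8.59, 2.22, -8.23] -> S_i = Random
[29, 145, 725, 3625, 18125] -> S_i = 29*5^i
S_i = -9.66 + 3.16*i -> [-9.66, -6.5, -3.34, -0.18, 2.98]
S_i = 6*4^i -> [6, 24, 96, 384, 1536]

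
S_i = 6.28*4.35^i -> [6.28, 27.32, 118.83, 516.92, 2248.62]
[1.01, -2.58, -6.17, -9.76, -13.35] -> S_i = 1.01 + -3.59*i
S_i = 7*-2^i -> [7, -14, 28, -56, 112]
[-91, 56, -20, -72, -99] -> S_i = Random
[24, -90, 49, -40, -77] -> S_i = Random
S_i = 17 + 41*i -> [17, 58, 99, 140, 181]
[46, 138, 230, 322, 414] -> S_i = 46 + 92*i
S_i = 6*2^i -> [6, 12, 24, 48, 96]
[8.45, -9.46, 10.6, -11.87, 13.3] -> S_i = 8.45*(-1.12)^i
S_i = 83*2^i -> [83, 166, 332, 664, 1328]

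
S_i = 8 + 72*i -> [8, 80, 152, 224, 296]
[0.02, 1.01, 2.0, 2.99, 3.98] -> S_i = 0.02 + 0.99*i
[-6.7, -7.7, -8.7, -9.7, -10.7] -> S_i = -6.70 + -1.00*i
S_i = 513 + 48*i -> [513, 561, 609, 657, 705]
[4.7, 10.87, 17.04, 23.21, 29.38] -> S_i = 4.70 + 6.17*i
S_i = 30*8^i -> [30, 240, 1920, 15360, 122880]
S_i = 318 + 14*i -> [318, 332, 346, 360, 374]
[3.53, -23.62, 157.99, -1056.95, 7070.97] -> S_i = 3.53*(-6.69)^i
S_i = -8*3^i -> [-8, -24, -72, -216, -648]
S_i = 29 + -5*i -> [29, 24, 19, 14, 9]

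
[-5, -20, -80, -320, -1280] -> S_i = -5*4^i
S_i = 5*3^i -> [5, 15, 45, 135, 405]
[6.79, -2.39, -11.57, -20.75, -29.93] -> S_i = 6.79 + -9.18*i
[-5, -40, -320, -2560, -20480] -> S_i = -5*8^i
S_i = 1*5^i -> [1, 5, 25, 125, 625]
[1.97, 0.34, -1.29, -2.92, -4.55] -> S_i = 1.97 + -1.63*i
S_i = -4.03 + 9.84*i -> [-4.03, 5.81, 15.65, 25.49, 35.33]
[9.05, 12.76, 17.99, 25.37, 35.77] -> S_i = 9.05*1.41^i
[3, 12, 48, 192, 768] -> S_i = 3*4^i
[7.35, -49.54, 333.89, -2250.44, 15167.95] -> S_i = 7.35*(-6.74)^i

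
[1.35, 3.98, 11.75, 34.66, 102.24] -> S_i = 1.35*2.95^i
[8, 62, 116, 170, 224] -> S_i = 8 + 54*i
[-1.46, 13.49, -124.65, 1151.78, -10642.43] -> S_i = -1.46*(-9.24)^i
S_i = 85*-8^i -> [85, -680, 5440, -43520, 348160]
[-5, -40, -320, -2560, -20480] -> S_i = -5*8^i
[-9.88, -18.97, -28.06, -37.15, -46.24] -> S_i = -9.88 + -9.09*i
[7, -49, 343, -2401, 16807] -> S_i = 7*-7^i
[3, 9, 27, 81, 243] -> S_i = 3*3^i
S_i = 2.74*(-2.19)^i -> [2.74, -6.0, 13.14, -28.78, 63.03]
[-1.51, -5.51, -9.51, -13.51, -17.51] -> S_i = -1.51 + -4.00*i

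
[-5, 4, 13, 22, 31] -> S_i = -5 + 9*i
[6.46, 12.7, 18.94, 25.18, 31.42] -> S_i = 6.46 + 6.24*i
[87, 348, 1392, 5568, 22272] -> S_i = 87*4^i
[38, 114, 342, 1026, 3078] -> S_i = 38*3^i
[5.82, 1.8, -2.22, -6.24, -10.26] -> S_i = 5.82 + -4.02*i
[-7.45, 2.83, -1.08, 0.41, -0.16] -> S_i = -7.45*(-0.38)^i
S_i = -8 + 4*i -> [-8, -4, 0, 4, 8]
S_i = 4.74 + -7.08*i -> [4.74, -2.34, -9.42, -16.5, -23.58]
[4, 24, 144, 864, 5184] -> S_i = 4*6^i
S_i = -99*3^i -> [-99, -297, -891, -2673, -8019]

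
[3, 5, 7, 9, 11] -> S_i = 3 + 2*i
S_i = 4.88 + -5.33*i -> [4.88, -0.45, -5.78, -11.11, -16.44]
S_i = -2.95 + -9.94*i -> [-2.95, -12.89, -22.83, -32.77, -42.71]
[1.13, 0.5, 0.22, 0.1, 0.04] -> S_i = 1.13*0.44^i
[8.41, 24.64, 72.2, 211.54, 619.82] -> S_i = 8.41*2.93^i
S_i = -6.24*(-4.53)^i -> [-6.24, 28.27, -128.05, 580.07, -2627.71]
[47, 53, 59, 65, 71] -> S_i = 47 + 6*i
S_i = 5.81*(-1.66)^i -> [5.81, -9.64, 16.01, -26.58, 44.12]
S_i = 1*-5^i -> [1, -5, 25, -125, 625]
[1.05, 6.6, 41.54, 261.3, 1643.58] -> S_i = 1.05*6.29^i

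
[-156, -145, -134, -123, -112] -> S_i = -156 + 11*i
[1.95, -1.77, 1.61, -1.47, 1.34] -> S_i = 1.95*(-0.91)^i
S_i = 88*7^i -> [88, 616, 4312, 30184, 211288]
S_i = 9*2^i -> [9, 18, 36, 72, 144]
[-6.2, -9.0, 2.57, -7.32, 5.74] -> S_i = Random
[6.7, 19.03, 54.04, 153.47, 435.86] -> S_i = 6.70*2.84^i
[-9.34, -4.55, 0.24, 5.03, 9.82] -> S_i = -9.34 + 4.79*i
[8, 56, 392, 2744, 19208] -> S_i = 8*7^i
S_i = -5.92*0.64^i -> [-5.92, -3.79, -2.42, -1.55, -0.99]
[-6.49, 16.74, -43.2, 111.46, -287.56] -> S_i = -6.49*(-2.58)^i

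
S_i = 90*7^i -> [90, 630, 4410, 30870, 216090]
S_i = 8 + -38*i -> [8, -30, -68, -106, -144]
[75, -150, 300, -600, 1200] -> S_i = 75*-2^i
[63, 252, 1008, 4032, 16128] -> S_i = 63*4^i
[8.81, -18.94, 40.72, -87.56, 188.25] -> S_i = 8.81*(-2.15)^i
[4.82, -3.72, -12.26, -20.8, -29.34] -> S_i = 4.82 + -8.54*i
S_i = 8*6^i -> [8, 48, 288, 1728, 10368]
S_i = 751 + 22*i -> [751, 773, 795, 817, 839]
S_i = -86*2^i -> [-86, -172, -344, -688, -1376]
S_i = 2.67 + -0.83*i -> [2.67, 1.84, 1.01, 0.18, -0.65]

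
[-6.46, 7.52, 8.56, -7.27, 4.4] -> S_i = Random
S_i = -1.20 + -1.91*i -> [-1.2, -3.11, -5.02, -6.93, -8.84]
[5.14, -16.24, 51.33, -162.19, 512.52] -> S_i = 5.14*(-3.16)^i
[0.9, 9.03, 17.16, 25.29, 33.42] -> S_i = 0.90 + 8.13*i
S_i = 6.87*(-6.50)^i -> [6.87, -44.66, 290.26, -1886.67, 12263.38]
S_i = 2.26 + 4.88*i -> [2.26, 7.14, 12.02, 16.9, 21.78]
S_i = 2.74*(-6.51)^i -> [2.74, -17.84, 116.12, -755.95, 4921.24]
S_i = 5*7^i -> [5, 35, 245, 1715, 12005]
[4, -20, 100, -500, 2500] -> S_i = 4*-5^i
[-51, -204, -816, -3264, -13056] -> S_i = -51*4^i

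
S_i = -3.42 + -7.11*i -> [-3.42, -10.53, -17.64, -24.75, -31.86]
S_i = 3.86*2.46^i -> [3.86, 9.5, 23.36, 57.46, 141.36]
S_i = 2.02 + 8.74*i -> [2.02, 10.76, 19.5, 28.24, 36.98]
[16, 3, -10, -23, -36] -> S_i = 16 + -13*i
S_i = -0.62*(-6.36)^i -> [-0.62, 3.94, -25.08, 159.5, -1014.43]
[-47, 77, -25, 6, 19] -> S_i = Random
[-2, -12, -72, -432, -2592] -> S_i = -2*6^i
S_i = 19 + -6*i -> [19, 13, 7, 1, -5]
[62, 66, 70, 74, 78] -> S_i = 62 + 4*i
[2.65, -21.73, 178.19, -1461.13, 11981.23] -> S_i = 2.65*(-8.20)^i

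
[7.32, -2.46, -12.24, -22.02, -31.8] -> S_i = 7.32 + -9.78*i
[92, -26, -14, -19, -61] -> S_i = Random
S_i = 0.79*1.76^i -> [0.79, 1.39, 2.45, 4.31, 7.58]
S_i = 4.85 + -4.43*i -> [4.85, 0.42, -4.01, -8.44, -12.87]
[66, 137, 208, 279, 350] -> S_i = 66 + 71*i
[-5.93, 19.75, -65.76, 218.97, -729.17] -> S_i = -5.93*(-3.33)^i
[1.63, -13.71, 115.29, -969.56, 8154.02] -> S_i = 1.63*(-8.41)^i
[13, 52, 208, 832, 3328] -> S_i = 13*4^i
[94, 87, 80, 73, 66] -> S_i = 94 + -7*i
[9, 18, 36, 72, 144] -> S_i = 9*2^i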